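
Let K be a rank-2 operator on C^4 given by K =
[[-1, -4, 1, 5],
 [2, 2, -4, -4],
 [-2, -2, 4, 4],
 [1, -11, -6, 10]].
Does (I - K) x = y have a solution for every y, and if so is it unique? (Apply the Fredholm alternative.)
(I - K) is invertible (det(I - K) = 15 ≠ 0), so for every y in C^4 the equation (I - K) x = y has a unique solution.

K has rank 2 and factors as K = U V^T = u1 v1^T + u2 v2^T with u1 = (-2, 2, -2, -3), v1 = (0, 3, 1, -3), u2 = (-1, 2, -2, 1), v2 = (1, -2, -3, 1) (multiplying out reproduces the displayed K). The nonzero eigenvalues of U V^T coincide with those of the 2 x 2 matrix G = V^T U = [[v1·u1, v1·u2], [v2·u1, v2·u2]] = [[13, 1], [-3, 2]], and by the Sylvester determinant identity det(I_4 - U V^T) = det(I_2 - V^T U) = det([[-12, -1], [3, -1]]) = (-12)(-1) - (-1)(3) = 15. (Direct check: I - K =
[[2, 4, -1, -5],
 [-2, -1, 4, 4],
 [2, 2, -3, -4],
 [-1, 11, 6, -9]]
has determinant 15.) The finite-dimensional Fredholm alternative says: either (I - K) is invertible, or ker(I - K) ≠ {0} and then range(I - K) = ker((I - K)^*)^⊥, with dim ker(I - K) = dim ker((I - K)^*). Since det(I - K) ≠ 0, 1 is not an eigenvalue of K and ker(I - K) = {0}, so we are in the first case: for every y there is a unique x = (I - K)^(-1) y. (Explicitly, by the Woodbury identity, (I - U V^T)^(-1) = I + U (I_2 - G)^(-1) V^T.)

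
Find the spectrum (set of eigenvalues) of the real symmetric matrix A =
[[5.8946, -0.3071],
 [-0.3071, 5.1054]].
sigma(A) ≈ {5, 6}

A is real symmetric, so its spectrum consists of real eigenvalues. Expanding the characteristic polynomial of the displayed matrix gives
  det(λ I - A) = p(λ) = λ^2 + (-11)λ + (30).
Solving p(λ) = 0 yields eigenvalues ≈ 5, 6. (A is shown rounded to 4 decimals, so these recover the underlying integer eigenvalues to within that precision.)
Verification: the trace of A = 11 equals the sum of eigenvalues 11, and det(A) ≈ 30.0000 matches the eigenvalue product 30.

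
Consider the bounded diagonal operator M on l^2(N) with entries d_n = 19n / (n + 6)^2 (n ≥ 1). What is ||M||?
||M|| = 19/24 (attained at n = 6)

For M diagonal, ||M|| = sup_n |d_n|. Treat f(x) = 19x / (x + 6)^2 for real x > 0. By the quotient rule, f'(x) = 19(6 - x)/(x + 6)^3, which is positive for x < 6 and negative for x > 6. So f has a unique maximum at x = 6, and since 6 is a positive integer, the supremum over n ≥ 1 is attained at n = 6: d_6 = 19·6/(6 + 6)^2 = 19·6/144 = 19/24. Hence ||M|| = 19/24.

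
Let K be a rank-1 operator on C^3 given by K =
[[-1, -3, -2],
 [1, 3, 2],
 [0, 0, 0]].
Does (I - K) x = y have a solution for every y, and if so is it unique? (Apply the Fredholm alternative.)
(I - K) is invertible (det(I - K) = -1 ≠ 0), so for every y in C^3 the equation (I - K) x = y has a unique solution.

K has rank 1, so it is an outer product K = u v^T: every row of K is a multiple of one row vector. Reading off the entries, u = (-1, 1, 0) and v = (1, 3, 2) (row i of K equals u_i·v^T). A rank-one matrix u v^T satisfies K u = u (v·u) and kills the (2)-dimensional subspace v^⊥, so its characteristic polynomial is lambda^2 (lambda - v·u) with v·u = tr K = 2. Hence the eigenvalues of I - K are 1 (multiplicity 2) and 1 - (2) = -1, so det(I - K) = -1. (Direct check: I - K =
[[2, 3, 2],
 [-1, -2, -2],
 [0, 0, 1]]
has determinant -1.) The finite-dimensional Fredholm alternative says: either (I - K) is invertible, or ker(I - K) ≠ {0} and then range(I - K) = ker((I - K)^*)^⊥, with dim ker(I - K) = dim ker((I - K)^*). Since det(I - K) ≠ 0, 1 is not an eigenvalue of K and ker(I - K) = {0}, so we are in the first case: for every y there is a unique x = (I - K)^(-1) y. Explicitly, by the Sherman–Morrison formula, (I - u v^T)^(-1) = I + u v^T/(1 - v·u), i.e. (I - K)^(-1) = I - K.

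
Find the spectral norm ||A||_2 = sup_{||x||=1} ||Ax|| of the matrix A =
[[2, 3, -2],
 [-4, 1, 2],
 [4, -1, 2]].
||A||_2 ≈ 6.0574 (= sqrt(largest eigenvalue of A^T A))

||A||_2 = sigma_max(A) = sqrt(lambda_max(A^T A)). Form the symmetric matrix M = A^T A =
[[36, -2, -4],
 [-2, 11, -6],
 [-4, -6, 12]].
Its characteristic polynomial (trace, sum of principal 2x2 minors, determinant of M give the coefficients) is
  p(λ) = det(λ I - M) = λ^3 - 59λ^2 + 904λ - 3136.
No integer candidate from the rational root theorem (±divisors of 3136) is a root, so the roots are irrational. The cubic discriminant is Δ = 58580800 > 0, so there are three distinct real roots. p(4) = -400 and p(5) = 34 have opposite signs, so a root lies in (4, 5); Newton's method refines it to λ ≈ 4.9134. p(17) = 94 and p(18) = -148 have opposite signs, so a root lies in (17, 18); Newton's method refines it to λ ≈ 17.395. p(36) = -400 and p(37) = 194 have opposite signs, so a root lies in (36, 37); Newton's method refines it to λ ≈ 36.6916. Check (Vieta): the three roots sum to 59, matching tr M = 59.
So the eigenvalues of A^T A are ≈ 4.9134, 17.395, 36.6916 (all ≥ 0, as they must be for A^T A). The largest is λ_max ≈ 36.6916, hence ||A||_2 = sqrt(λ_max) ≈ 6.0574.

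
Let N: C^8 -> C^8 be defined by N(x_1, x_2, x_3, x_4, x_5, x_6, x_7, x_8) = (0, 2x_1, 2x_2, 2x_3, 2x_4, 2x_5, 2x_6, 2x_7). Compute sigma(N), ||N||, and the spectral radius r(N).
sigma(N) = {0}; ||N|| = 2; r(N) = 0. (N is nilpotent with N^8 = 0.)

On C^8, N is a strictly lower-triangular matrix with 2 on the subdiagonal and zeros elsewhere, so its characteristic polynomial is lambda^8 and every eigenvalue is 0: sigma(N) = {0}. For the operator norm, N e_i = 2e_{i+1} for i = 1, ..., 7 and N e_8 = 0, so the singular values of N are 2 (with multiplicity 7) and 0; hence ||N|| = 2. The spectral radius r(N) = max|lambda| = 0. Note ||N|| > r(N) — characteristic of non-normal nilpotent operators. Indeed N^8 = 0.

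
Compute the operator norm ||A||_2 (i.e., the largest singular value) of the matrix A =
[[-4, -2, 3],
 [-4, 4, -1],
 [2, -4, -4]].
||A||_2 ≈ 7.714 (= sqrt(largest eigenvalue of A^T A))

||A||_2 = sigma_max(A) = sqrt(lambda_max(A^T A)). Form the symmetric matrix M = A^T A =
[[36, -16, -16],
 [-16, 36, 6],
 [-16, 6, 26]].
Its characteristic polynomial (trace, sum of principal 2x2 minors, determinant of M give the coefficients) is
  p(λ) = det(λ I - M) = λ^3 - 98λ^2 + 2620λ - 19600.
No integer candidate from the rational root theorem (±divisors of 19600) is a root, so the roots are irrational. The cubic discriminant is Δ = 409940800 > 0, so there are three distinct real roots. p(12) = -544 and p(13) = 95 have opposite signs, so a root lies in (12, 13); Newton's method refines it to λ ≈ 12.8386. p(25) = 275 and p(26) = -152 have opposite signs, so a root lies in (25, 26); Newton's method refines it to λ ≈ 25.6553. p(59) = -779 and p(60) = 800 have opposite signs, so a root lies in (59, 60); Newton's method refines it to λ ≈ 59.5061. Check (Vieta): the three roots sum to 98, matching tr M = 98.
So the eigenvalues of A^T A are ≈ 12.8386, 25.6553, 59.5061 (all ≥ 0, as they must be for A^T A). The largest is λ_max ≈ 59.5061, hence ||A||_2 = sqrt(λ_max) ≈ 7.714.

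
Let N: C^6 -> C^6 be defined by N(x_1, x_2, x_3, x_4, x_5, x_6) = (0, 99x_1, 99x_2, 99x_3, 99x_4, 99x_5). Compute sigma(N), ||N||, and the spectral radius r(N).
sigma(N) = {0}; ||N|| = 99; r(N) = 0. (N is nilpotent with N^6 = 0.)

On C^6, N is a strictly lower-triangular matrix with 99 on the subdiagonal and zeros elsewhere, so its characteristic polynomial is lambda^6 and every eigenvalue is 0: sigma(N) = {0}. For the operator norm, N e_i = 99e_{i+1} for i = 1, ..., 5 and N e_6 = 0, so the singular values of N are 99 (with multiplicity 5) and 0; hence ||N|| = 99. The spectral radius r(N) = max|lambda| = 0. Note ||N|| > r(N) — characteristic of non-normal nilpotent operators. Indeed N^6 = 0.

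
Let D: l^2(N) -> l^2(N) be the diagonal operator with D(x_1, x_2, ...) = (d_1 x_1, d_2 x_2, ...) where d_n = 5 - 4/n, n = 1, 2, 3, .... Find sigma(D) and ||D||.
sigma(D) = {5 - 4/n : n ≥ 1} ∪ {5}; ||D|| = 5

A bounded diagonal operator on l^2 with diagonal entries d_n has spectrum equal to the closure of {d_n : n ≥ 1}: every d_n is an eigenvalue (with eigenvector e_n), so {d_n} ⊂ sigma(D); the spectrum is closed, so its closure is too; and for lambda not in the closure, (D - lambda I) has bounded inverse (the diagonal entries 1/(d_n - lambda) are bounded). For our sequence d_n = 5 - 4/n, n = 1, 2, 3, ...:
  - {d_n} = {5 - 4/n : n ≥ 1}; the only limit point is 5
  - closure = {5 - 4/n : n ≥ 1} ∪ {5}
For the norm: a diagonal operator has ||D|| = sup_n |d_n|. Here d_n = 5 - 4/n increases monotonically from d_1 = 1 toward 5, with all terms in [1, 5); so sup_n |d_n| = 5 (the supremum is the limit, not attained). So ||D|| = 5.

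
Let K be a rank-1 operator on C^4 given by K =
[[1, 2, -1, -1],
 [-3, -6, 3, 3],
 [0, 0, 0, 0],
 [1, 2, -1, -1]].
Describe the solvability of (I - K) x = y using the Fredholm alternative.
(I - K) is invertible (det(I - K) = 7 ≠ 0), so for every y in C^4 the equation (I - K) x = y has a unique solution.

K has rank 1, so it is an outer product K = u v^T: every row of K is a multiple of one row vector. Reading off the entries, u = (1, -3, 0, 1) and v = (1, 2, -1, -1) (row i of K equals u_i·v^T). A rank-one matrix u v^T satisfies K u = u (v·u) and kills the (3)-dimensional subspace v^⊥, so its characteristic polynomial is lambda^3 (lambda - v·u) with v·u = tr K = -6. Hence the eigenvalues of I - K are 1 (multiplicity 3) and 1 - (-6) = 7, so det(I - K) = 7. (Direct check: I - K =
[[0, -2, 1, 1],
 [3, 7, -3, -3],
 [0, 0, 1, 0],
 [-1, -2, 1, 2]]
has determinant 7.) The finite-dimensional Fredholm alternative says: either (I - K) is invertible, or ker(I - K) ≠ {0} and then range(I - K) = ker((I - K)^*)^⊥, with dim ker(I - K) = dim ker((I - K)^*). Since det(I - K) ≠ 0, 1 is not an eigenvalue of K and ker(I - K) = {0}, so we are in the first case: for every y there is a unique x = (I - K)^(-1) y. Explicitly, by the Sherman–Morrison formula, (I - u v^T)^(-1) = I + u v^T/(1 - v·u), i.e. (I - K)^(-1) = I + K/(7).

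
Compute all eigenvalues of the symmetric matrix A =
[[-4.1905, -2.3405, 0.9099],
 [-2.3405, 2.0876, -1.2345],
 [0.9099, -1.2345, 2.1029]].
sigma(A) ≈ {-5, 1, 4}

A is real symmetric, so its spectrum consists of real eigenvalues. Expanding the characteristic polynomial of the displayed matrix gives
  det(λ I - A) = p(λ) = λ^3 + (0)λ^2 + (-21)λ + (20).
Solving p(λ) = 0 yields eigenvalues ≈ -5, 1, 4. (A is shown rounded to 4 decimals, so these recover the underlying integer eigenvalues to within that precision.)
Verification: the trace of A = 0 equals the sum of eigenvalues 0, and det(A) ≈ -20.0000 matches the eigenvalue product -20.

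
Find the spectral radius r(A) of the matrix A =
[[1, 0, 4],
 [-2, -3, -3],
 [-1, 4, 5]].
r(A) ≈ 4.224

The eigenvalues of A are the roots of its characteristic polynomial. With M = A (coefficients from the trace, the sum of principal 2x2 minors, and det A):
  p(λ) = det(λ I - M) = λ^3 - 3λ^2 + 3λ + 47.
No integer candidate from the rational root theorem (±divisors of 47) is a root, so the roots are irrational. The cubic discriminant is Δ = -62208 < 0, so there is one real root and a complex-conjugate pair. p(-3) = -16 and p(-2) = 21 have opposite signs, so a root lies in (-3, -2); Newton's method refines it to λ ≈ -2.6342. Dividing out (λ - (-2.6342)) leaves approximately λ^2 - 5.6342λ + 17.842. For λ^2 - 5.6342λ + 17.842 the discriminant is -39.6231. It is negative, so the remaining roots are the complex-conjugate pair λ ≈ 2.8171 ± 3.1473i. Their product equals the constant term, so |λ|^2 ≈ 17.842 and |λ| ≈ 4.224.
Thus the eigenvalues (to 4 decimals) are -2.6342 (modulus 2.6342); 2.8171 ± 3.1473i (modulus 4.224). The spectral radius is the largest modulus: r(A) ≈ 4.224. (Cross-check: r(A) ≤ ||A||_2 ≈ 8.3377; equality holds whenever A is normal, though it can also hold for some non-normal A.)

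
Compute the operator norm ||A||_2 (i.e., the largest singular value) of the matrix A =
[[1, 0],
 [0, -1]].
||A||_2 = 1 (= sqrt(largest eigenvalue of A^T A))

||A||_2 = sigma_max(A) = sqrt(lambda_max(A^T A)). Form the symmetric matrix M = A^T A =
[[1, 0],
 [0, 1]].
Its characteristic polynomial (trace, determinant of M give the coefficients) is
  p(λ) = det(λ I - M) = λ^2 - 2λ + 1.
For λ^2 - 2λ + 1 the discriminant is 0. It is a perfect square (0^2), so the roots are rational: λ = (2 ± 0)/2 = 1, 1.
So the eigenvalues of A^T A are ≈ 1, 1 (all ≥ 0, as they must be for A^T A). The largest is λ_max = 1, hence ||A||_2 = sqrt(λ_max) = 1.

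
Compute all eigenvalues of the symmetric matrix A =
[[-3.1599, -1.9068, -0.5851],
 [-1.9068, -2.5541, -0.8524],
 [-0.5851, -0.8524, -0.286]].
sigma(A) ≈ {-5, -1, 0}

A is real symmetric, so its spectrum consists of real eigenvalues. Expanding the characteristic polynomial of the displayed matrix gives
  det(λ I - A) = p(λ) = λ^3 + (6)λ^2 + (5)λ + (0).
Solving p(λ) = 0 yields eigenvalues ≈ -5, -1, 0. (A is shown rounded to 4 decimals, so these recover the underlying integer eigenvalues to within that precision.)
Verification: the trace of A = -6 equals the sum of eigenvalues -6, and det(A) ≈ -0.0000 matches the eigenvalue product 0.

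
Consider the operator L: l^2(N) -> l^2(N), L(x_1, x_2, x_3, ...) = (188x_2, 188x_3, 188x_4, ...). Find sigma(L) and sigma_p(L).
sigma(L) = closed disk {z in C : |z| ≤ 188}; sigma_p(L) = open disk {z in C : |z| < 188}

Note L = 188·V where V is the unit left shift (V x)_k = x_{k+1}; so sigma(L) = 188·sigma(V) and ||L|| = 188||V||. ||L x||^2 = 35344sum_{k≥2} |x_k|^2 ≤ 35344||x||^2, with equality on {x : x_1 = 0}, so ||L|| = 188. For any lambda with |lambda| < 188, set r = lambda/188 (|r| < 1); the vector x = (1, r, r^2, ...) is in l^2 and satisfies L x = 188(r, r^2, ...) = lambda x, so lambda is an eigenvalue. On the boundary |lambda| = 188 the geometric series diverges, so no l^2 eigenvector exists, but these lambda lie in the approximate point spectrum. Hence sigma(L) is the closed disk of radius 188 and sigma_p(L) is the open disk.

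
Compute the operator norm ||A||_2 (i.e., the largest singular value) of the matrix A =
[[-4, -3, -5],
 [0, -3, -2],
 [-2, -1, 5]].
||A||_2 ≈ 8.0619 (= sqrt(largest eigenvalue of A^T A))

||A||_2 = sigma_max(A) = sqrt(lambda_max(A^T A)). Form the symmetric matrix M = A^T A =
[[20, 14, 10],
 [14, 19, 16],
 [10, 16, 54]].
Its characteristic polynomial (trace, sum of principal 2x2 minors, determinant of M give the coefficients) is
  p(λ) = det(λ I - M) = λ^3 - 93λ^2 + 1934λ - 7396.
No integer candidate from the rational root theorem (±divisors of 7396) is a root, so the roots are irrational. The cubic discriminant is Δ = 2086593844 > 0, so there are three distinct real roots. p(4) = -1084 and p(5) = 74 have opposite signs, so a root lies in (4, 5); Newton's method refines it to λ ≈ 4.9318. p(23) = 56 and p(24) = -724 have opposite signs, so a root lies in (23, 24); Newton's method refines it to λ ≈ 23.0738. p(64) = -2404 and p(65) = 14 have opposite signs, so a root lies in (64, 65); Newton's method refines it to λ ≈ 64.9944. Check (Vieta): the three roots sum to 93, matching tr M = 93.
So the eigenvalues of A^T A are ≈ 4.9318, 23.0738, 64.9944 (all ≥ 0, as they must be for A^T A). The largest is λ_max ≈ 64.9944, hence ||A||_2 = sqrt(λ_max) ≈ 8.0619.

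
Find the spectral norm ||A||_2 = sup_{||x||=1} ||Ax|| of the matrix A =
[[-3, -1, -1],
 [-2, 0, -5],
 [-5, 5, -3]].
||A||_2 ≈ 8.7967 (= sqrt(largest eigenvalue of A^T A))

||A||_2 = sigma_max(A) = sqrt(lambda_max(A^T A)). Form the symmetric matrix M = A^T A =
[[38, -22, 28],
 [-22, 26, -14],
 [28, -14, 35]].
Its characteristic polynomial (trace, sum of principal 2x2 minors, determinant of M give the coefficients) is
  p(λ) = det(λ I - M) = λ^3 - 99λ^2 + 1764λ - 7056.
No integer candidate from the rational root theorem (±divisors of 7056) is a root, so the roots are irrational. The cubic discriminant is Δ = 1991802960 > 0, so there are three distinct real roots. p(5) = -586 and p(6) = 180 have opposite signs, so a root lies in (5, 6); Newton's method refines it to λ ≈ 5.7446. p(15) = 504 and p(16) = -80 have opposite signs, so a root lies in (15, 16); Newton's method refines it to λ ≈ 15.8729. p(77) = -1666 and p(78) = 2772 have opposite signs, so a root lies in (77, 78); Newton's method refines it to λ ≈ 77.3825. Check (Vieta): the three roots sum to 99, matching tr M = 99.
So the eigenvalues of A^T A are ≈ 5.7446, 15.8729, 77.3825 (all ≥ 0, as they must be for A^T A). The largest is λ_max ≈ 77.3825, hence ||A||_2 = sqrt(λ_max) ≈ 8.7967.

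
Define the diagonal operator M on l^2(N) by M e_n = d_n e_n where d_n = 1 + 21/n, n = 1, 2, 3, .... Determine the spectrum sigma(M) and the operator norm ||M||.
sigma(M) = {1 + 21/n : n ≥ 1} ∪ {1}; ||M|| = 22

A bounded diagonal operator on l^2 with diagonal entries d_n has spectrum equal to the closure of {d_n : n ≥ 1}: every d_n is an eigenvalue (with eigenvector e_n), so {d_n} ⊂ sigma(M); the spectrum is closed, so its closure is too; and for lambda not in the closure, (M - lambda I) has bounded inverse (the diagonal entries 1/(d_n - lambda) are bounded). For our sequence d_n = 1 + 21/n, n = 1, 2, 3, ...:
  - {d_n} = {1 + 21/n : n ≥ 1}; the only limit point is 1
  - closure = {1 + 21/n : n ≥ 1} ∪ {1}
For the norm: a diagonal operator has ||M|| = sup_n |d_n|. Here d_n = 1 + 21/n is positive and decreasing, so sup_n |d_n| = d_1 = 1 + 21 = 22. So ||M|| = 22.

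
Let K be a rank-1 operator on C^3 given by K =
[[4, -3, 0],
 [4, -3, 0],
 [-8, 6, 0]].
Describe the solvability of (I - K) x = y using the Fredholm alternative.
(I - K) is singular (det(I - K) = 0, i.e. 1 ∈ sigma(K)). (I - K) x = y is solvable iff y ⊥ ker((I - K)^*) = span{(4, -3, 0)}, i.e. iff 4y_1 - 3y_2 = 0. When solvable, the solutions are x = y + c·(1, 1, -2), c arbitrary (ker(I - K) = span{(1, 1, -2)}, dimension 1).

K has rank 1, so it is an outer product K = u v^T: every row of K is a multiple of one row vector. Reading off the entries, u = (1, 1, -2) and v = (4, -3, 0) (row i of K equals u_i·v^T). A rank-one matrix u v^T satisfies K u = u (v·u) and kills the (2)-dimensional subspace v^⊥, so its characteristic polynomial is lambda^2 (lambda - v·u) with v·u = tr K = 1. Hence the eigenvalues of I - K are 1 (multiplicity 2) and 1 - (1) = 0, so det(I - K) = 0. (Direct check: I - K =
[[-3, 3, 0],
 [-4, 4, 0],
 [8, -6, 1]]
has determinant 0.) So 1 is an eigenvalue of K and (I - K) is not invertible. The finite-dimensional Fredholm alternative says: either (I - K) is invertible, or ker(I - K) ≠ {0} and then range(I - K) = ker((I - K)^*)^⊥, with dim ker(I - K) = dim ker((I - K)^*). We are in the second case, so we need both kernels. Kernel of I - K: (I - K) u = u - u (v·u) = u - u = 0, so ker(I - K) = span{u} = span{(1, 1, -2)} (it is exactly 1-dimensional because rank(I - K) = 2). Kernel of the adjoint: K is real, so (I - K)^* = I - K^T = I - v u^T, and (I - v u^T) v = v - v (u·v) = 0; hence ker((I - K)^*) = span{v} = span{(4, -3, 0)}. Therefore (I - K) x = y is solvable iff <y, v> = 0, i.e. iff 4y_1 - 3y_2 = 0. When this holds, K y = u (v·y) = 0, so (I - K) y = y and x = y is a particular solution; the full solution set is the line x = y + c·u = y + c·(1, 1, -2), c ∈ C.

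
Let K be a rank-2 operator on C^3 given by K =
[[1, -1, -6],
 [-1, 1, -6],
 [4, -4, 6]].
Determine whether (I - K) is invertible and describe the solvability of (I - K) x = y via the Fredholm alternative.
(I - K) is invertible (det(I - K) = 5 ≠ 0), so for every y in C^3 the equation (I - K) x = y has a unique solution.

K has rank 2 and factors as K = U V^T = u1 v1^T + u2 v2^T with u1 = (-3, -1, -2), v1 = (-1, 1, 0), u2 = (2, 2, -2), v2 = (-1, 1, -3) (multiplying out reproduces the displayed K). The nonzero eigenvalues of U V^T coincide with those of the 2 x 2 matrix G = V^T U = [[v1·u1, v1·u2], [v2·u1, v2·u2]] = [[2, 0], [8, 6]], and by the Sylvester determinant identity det(I_3 - U V^T) = det(I_2 - V^T U) = det([[-1, 0], [-8, -5]]) = (-1)(-5) - (0)(-8) = 5. (Direct check: I - K =
[[0, 1, 6],
 [1, 0, 6],
 [-4, 4, -5]]
has determinant 5.) The finite-dimensional Fredholm alternative says: either (I - K) is invertible, or ker(I - K) ≠ {0} and then range(I - K) = ker((I - K)^*)^⊥, with dim ker(I - K) = dim ker((I - K)^*). Since det(I - K) ≠ 0, 1 is not an eigenvalue of K and ker(I - K) = {0}, so we are in the first case: for every y there is a unique x = (I - K)^(-1) y. (Explicitly, by the Woodbury identity, (I - U V^T)^(-1) = I + U (I_2 - G)^(-1) V^T.)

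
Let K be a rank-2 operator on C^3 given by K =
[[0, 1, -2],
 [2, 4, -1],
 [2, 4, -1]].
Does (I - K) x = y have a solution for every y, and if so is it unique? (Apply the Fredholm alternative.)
(I - K) is singular (det(I - K) = 0, i.e. 1 ∈ sigma(K)). (I - K) x = y is solvable iff y ⊥ ker((I - K)^*) = span{(-2, -6, 5)}, i.e. iff -2y_1 - 6y_2 + 5y_3 = 0. When solvable, x is determined up to adding multiples of (1, -1, -1) (ker(I - K) = span{(1, -1, -1)}, dimension 1).

K has rank 2 and factors as K = U V^T = u1 v1^T + u2 v2^T with u1 = (1, 1, 1), v1 = (0, 1, -2), u2 = (0, 1, 1), v2 = (2, 3, 1) (multiplying out reproduces the displayed K). The nonzero eigenvalues of U V^T coincide with those of the 2 x 2 matrix G = V^T U = [[v1·u1, v1·u2], [v2·u1, v2·u2]] = [[-1, -1], [6, 4]], and by the Sylvester determinant identity det(I_3 - U V^T) = det(I_2 - V^T U) = det([[2, 1], [-6, -3]]) = (2)(-3) - (1)(-6) = 0. (Direct check: I - K =
[[1, -1, 2],
 [-2, -3, 1],
 [-2, -4, 2]]
has determinant 0.) So 1 is an eigenvalue of K and (I - K) is not invertible. The finite-dimensional Fredholm alternative says: either (I - K) is invertible, or ker(I - K) ≠ {0} and then range(I - K) = ker((I - K)^*)^⊥, with dim ker(I - K) = dim ker((I - K)^*). We are in the second case, so we compute both kernels via the 2 x 2 reduction. If (I - U V^T) x = 0 then x = U (V^T x) lies in the column space of U; writing x = U b gives U (I_2 - G) b = 0, and since u1, u2 are independent, (I_2 - G) b = 0. With I_2 - G = [[2, 1], [-6, -3]] (singular, as its determinant is 0) a null vector is b = (1, -2), so ker(I - K) = span{1·u1 + (-2)·u2} = span{(1, -1, -1)}. For the adjoint, (I - K)^* = I - K^T = I - V U^T, and the same argument gives ker((I - K)^*) = {V a : (I_2 - G)^T a = 0}; (I_2 - G)^T = [[2, -6], [1, -3]] has null vector a = (-3, -1), so ker((I - K)^*) = span{-3·v1 + (-1)·v2} = span{(-2, -6, 5)}. (Both kernels are 1-dimensional, matching rank(I - K) = 2.) Therefore (I - K) x = y is solvable iff <y, (-2, -6, 5)> = 0, i.e. iff -2y_1 - 6y_2 + 5y_3 = 0; when solvable the solution set is the line x_p + c·(1, -1, -1), c ∈ C.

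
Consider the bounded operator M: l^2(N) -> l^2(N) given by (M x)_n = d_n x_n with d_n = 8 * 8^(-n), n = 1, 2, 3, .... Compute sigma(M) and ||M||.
sigma(M) = {8 * 8^(-n) : n ≥ 1} ∪ {0}; ||M|| = 1

A bounded diagonal operator on l^2 with diagonal entries d_n has spectrum equal to the closure of {d_n : n ≥ 1}: every d_n is an eigenvalue (with eigenvector e_n), so {d_n} ⊂ sigma(M); the spectrum is closed, so its closure is too; and for lambda not in the closure, (M - lambda I) has bounded inverse (the diagonal entries 1/(d_n - lambda) are bounded). For our sequence d_n = 8 * 8^(-n), n = 1, 2, 3, ...:
  - {d_n} = {8 * 8^(-n) : n ≥ 1}; the only limit point is 0
  - closure = {8 * 8^(-n) : n ≥ 1} ∪ {0}
For the norm: a diagonal operator has ||M|| = sup_n |d_n|. Here d_n = 8 * 8^(-n) is positive and decreasing, so sup_n |d_n| = d_1 = 8/8 = 1. So ||M|| = 1.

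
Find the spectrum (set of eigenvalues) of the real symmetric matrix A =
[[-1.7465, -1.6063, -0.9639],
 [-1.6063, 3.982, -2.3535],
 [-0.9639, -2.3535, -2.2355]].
sigma(A) ≈ {-4, -1, 5}

A is real symmetric, so its spectrum consists of real eigenvalues. Expanding the characteristic polynomial of the displayed matrix gives
  det(λ I - A) = p(λ) = λ^3 + (0)λ^2 + (-21)λ + (-20.0012).
Solving p(λ) = 0 yields eigenvalues ≈ -4, -1, 5. (A is shown rounded to 4 decimals, so these recover the underlying integer eigenvalues to within that precision.)
Verification: the trace of A = 0 equals the sum of eigenvalues 0, and det(A) ≈ 20.0012 matches the eigenvalue product 20.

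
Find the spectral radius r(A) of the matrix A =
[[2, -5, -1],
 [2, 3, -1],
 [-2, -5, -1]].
r(A) = 4

The eigenvalues of A are the roots of its characteristic polynomial. With M = A (coefficients from the trace, the sum of principal 2x2 minors, and det A):
  p(λ) = det(λ I - M) = λ^3 - 4λ^2 + 4λ + 32.
By the rational root theorem any rational root is an integer divisor of 32. Testing λ = -2: p(-2) = -8 - 16 - 8 + 32 = 0, so λ = -2 is a root. Dividing out (λ + 2) leaves p(λ) = (λ + 2)(λ^2 - 6λ + 16). For λ^2 - 6λ + 16 the discriminant is -28. It is negative, so the roots are the complex-conjugate pair λ = 3 ± (sqrt(28)/2) i ≈ 3 ± 2.6458i. For a conjugate pair the product of the roots equals the constant term, so |λ|^2 = 16 and |λ| = sqrt(16) = 4.
Thus the eigenvalues (to 4 decimals) are 3 ± 2.6458i (modulus 4); -2 (modulus 2). The spectral radius is the largest modulus: r(A) = 4. (Cross-check: r(A) ≤ ||A||_2 ≈ 7.7805; equality holds whenever A is normal, though it can also hold for some non-normal A.)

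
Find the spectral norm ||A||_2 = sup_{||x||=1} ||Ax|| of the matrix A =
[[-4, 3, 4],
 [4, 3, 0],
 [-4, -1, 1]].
||A||_2 ≈ 7.6057 (= sqrt(largest eigenvalue of A^T A))

||A||_2 = sigma_max(A) = sqrt(lambda_max(A^T A)). Form the symmetric matrix M = A^T A =
[[48, 4, -20],
 [4, 19, 11],
 [-20, 11, 17]].
Its characteristic polynomial (trace, sum of principal 2x2 minors, determinant of M give the coefficients) is
  p(λ) = det(λ I - M) = λ^3 - 84λ^2 + 1514λ - 64.
No integer candidate from the rational root theorem (±divisors of 64) is a root, so the roots are irrational. The cubic discriminant is Δ = 2286859936 > 0, so there are three distinct real roots. p(0) = -64 and p(1) = 1367 have opposite signs, so a root lies in (0, 1); Newton's method refines it to λ ≈ 0.0424. p(26) = 92 and p(27) = -739 have opposite signs, so a root lies in (26, 27); Newton's method refines it to λ ≈ 26.1113. p(57) = -1489 and p(58) = 284 have opposite signs, so a root lies in (57, 58); Newton's method refines it to λ ≈ 57.8463. Check (Vieta): the three roots sum to 84, matching tr M = 84.
So the eigenvalues of A^T A are ≈ 0.0424, 26.1113, 57.8463 (all ≥ 0, as they must be for A^T A). The largest is λ_max ≈ 57.8463, hence ||A||_2 = sqrt(λ_max) ≈ 7.6057.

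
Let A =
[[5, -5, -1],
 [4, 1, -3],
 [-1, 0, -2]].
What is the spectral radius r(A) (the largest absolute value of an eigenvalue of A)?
r(A) ≈ 5.2365

The eigenvalues of A are the roots of its characteristic polynomial. With M = A (coefficients from the trace, the sum of principal 2x2 minors, and det A):
  p(λ) = det(λ I - M) = λ^3 - 4λ^2 + 12λ + 66.
No integer candidate from the rational root theorem (±divisors of 66) is a root, so the roots are irrational. The cubic discriminant is Δ = -162348 < 0, so there is one real root and a complex-conjugate pair. p(-3) = -33 and p(-2) = 18 have opposite signs, so a root lies in (-3, -2); Newton's method refines it to λ ≈ -2.4069. Dividing out (λ - (-2.4069)) leaves approximately λ^2 - 6.4069λ + 27.4209. For λ^2 - 6.4069λ + 27.4209 the discriminant is -68.6351. It is negative, so the remaining roots are the complex-conjugate pair λ ≈ 3.2035 ± 4.1423i. Their product equals the constant term, so |λ|^2 ≈ 27.4209 and |λ| ≈ 5.2365.
Thus the eigenvalues (to 4 decimals) are -2.4069 (modulus 2.4069); 3.2035 ± 4.1423i (modulus 5.2365). The spectral radius is the largest modulus: r(A) ≈ 5.2365. (Cross-check: r(A) ≤ ||A||_2 ≈ 7.7762; equality holds whenever A is normal, though it can also hold for some non-normal A.)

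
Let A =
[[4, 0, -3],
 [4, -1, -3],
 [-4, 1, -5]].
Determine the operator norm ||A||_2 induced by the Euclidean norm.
||A||_2 ≈ 7.142 (= sqrt(largest eigenvalue of A^T A))

||A||_2 = sigma_max(A) = sqrt(lambda_max(A^T A)). Form the symmetric matrix M = A^T A =
[[48, -8, -4],
 [-8, 2, -2],
 [-4, -2, 43]].
Its characteristic polynomial (trace, sum of principal 2x2 minors, determinant of M give the coefficients) is
  p(λ) = det(λ I - M) = λ^3 - 93λ^2 + 2162λ - 1024.
No integer candidate from the rational root theorem (±divisors of 1024) is a root, so the roots are irrational. The cubic discriminant is Δ = 387764932 > 0, so there are three distinct real roots. p(0) = -1024 and p(1) = 1046 have opposite signs, so a root lies in (0, 1); Newton's method refines it to λ ≈ 0.4836. p(41) = 206 and p(42) = -184 have opposite signs, so a root lies in (41, 42); Newton's method refines it to λ ≈ 41.508. p(51) = -4 and p(52) = 536 have opposite signs, so a root lies in (51, 52); Newton's method refines it to λ ≈ 51.0083. Check (Vieta): the three roots sum to 93, matching tr M = 93.
So the eigenvalues of A^T A are ≈ 0.4836, 41.508, 51.0083 (all ≥ 0, as they must be for A^T A). The largest is λ_max ≈ 51.0083, hence ||A||_2 = sqrt(λ_max) ≈ 7.142.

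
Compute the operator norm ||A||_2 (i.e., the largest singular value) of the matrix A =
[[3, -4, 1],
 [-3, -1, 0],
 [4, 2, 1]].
||A||_2 ≈ 5.9663 (= sqrt(largest eigenvalue of A^T A))

||A||_2 = sigma_max(A) = sqrt(lambda_max(A^T A)). Form the symmetric matrix M = A^T A =
[[34, -1, 7],
 [-1, 21, -2],
 [7, -2, 2]].
Its characteristic polynomial (trace, sum of principal 2x2 minors, determinant of M give the coefficients) is
  p(λ) = det(λ I - M) = λ^3 - 57λ^2 + 770λ - 289.
No integer candidate from the rational root theorem (±divisors of 289) is a root, so the roots are irrational. The cubic discriminant is Δ = 112177705 > 0, so there are three distinct real roots. p(0) = -289 and p(1) = 425 have opposite signs, so a root lies in (0, 1); Newton's method refines it to λ ≈ 0.3863. p(21) = 5 and p(22) = -289 have opposite signs, so a root lies in (21, 22); Newton's method refines it to λ ≈ 21.0166. p(35) = -289 and p(36) = 215 have opposite signs, so a root lies in (35, 36); Newton's method refines it to λ ≈ 35.5971. Check (Vieta): the three roots sum to 57, matching tr M = 57.
So the eigenvalues of A^T A are ≈ 0.3863, 21.0166, 35.5971 (all ≥ 0, as they must be for A^T A). The largest is λ_max ≈ 35.5971, hence ||A||_2 = sqrt(λ_max) ≈ 5.9663.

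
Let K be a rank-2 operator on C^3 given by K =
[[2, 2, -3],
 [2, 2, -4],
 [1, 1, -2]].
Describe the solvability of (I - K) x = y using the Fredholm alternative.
(I - K) is invertible (det(I - K) = -2 ≠ 0), so for every y in C^3 the equation (I - K) x = y has a unique solution.

K has rank 2 and factors as K = U V^T = u1 v1^T + u2 v2^T with u1 = (-3, -2, -1), v1 = (-1, -1, 2), u2 = (-1, 0, 0), v2 = (1, 1, -3) (multiplying out reproduces the displayed K). The nonzero eigenvalues of U V^T coincide with those of the 2 x 2 matrix G = V^T U = [[v1·u1, v1·u2], [v2·u1, v2·u2]] = [[3, 1], [-2, -1]], and by the Sylvester determinant identity det(I_3 - U V^T) = det(I_2 - V^T U) = det([[-2, -1], [2, 2]]) = (-2)(2) - (-1)(2) = -2. (Direct check: I - K =
[[-1, -2, 3],
 [-2, -1, 4],
 [-1, -1, 3]]
has determinant -2.) The finite-dimensional Fredholm alternative says: either (I - K) is invertible, or ker(I - K) ≠ {0} and then range(I - K) = ker((I - K)^*)^⊥, with dim ker(I - K) = dim ker((I - K)^*). Since det(I - K) ≠ 0, 1 is not an eigenvalue of K and ker(I - K) = {0}, so we are in the first case: for every y there is a unique x = (I - K)^(-1) y. (Explicitly, by the Woodbury identity, (I - U V^T)^(-1) = I + U (I_2 - G)^(-1) V^T.)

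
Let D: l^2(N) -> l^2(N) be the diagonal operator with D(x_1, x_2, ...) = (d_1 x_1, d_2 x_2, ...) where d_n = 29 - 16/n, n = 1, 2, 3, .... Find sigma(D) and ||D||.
sigma(D) = {29 - 16/n : n ≥ 1} ∪ {29}; ||D|| = 29

A bounded diagonal operator on l^2 with diagonal entries d_n has spectrum equal to the closure of {d_n : n ≥ 1}: every d_n is an eigenvalue (with eigenvector e_n), so {d_n} ⊂ sigma(D); the spectrum is closed, so its closure is too; and for lambda not in the closure, (D - lambda I) has bounded inverse (the diagonal entries 1/(d_n - lambda) are bounded). For our sequence d_n = 29 - 16/n, n = 1, 2, 3, ...:
  - {d_n} = {29 - 16/n : n ≥ 1}; the only limit point is 29
  - closure = {29 - 16/n : n ≥ 1} ∪ {29}
For the norm: a diagonal operator has ||D|| = sup_n |d_n|. Here d_n = 29 - 16/n increases monotonically from d_1 = 13 toward 29, with all terms in [13, 29); so sup_n |d_n| = 29 (the supremum is the limit, not attained). So ||D|| = 29.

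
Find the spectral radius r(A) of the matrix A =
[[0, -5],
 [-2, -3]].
r(A) = 5

The eigenvalues of A are the roots of its characteristic polynomial. With M = A (coefficients from the trace and determinant):
  p(λ) = det(λ I - M) = λ^2 + 3λ - 10.
For λ^2 + 3λ - 10 the discriminant is 49. It is a perfect square (7^2), so the roots are rational: λ = (-3 ± 7)/2 = 2, -5.
Thus the eigenvalues (to 4 decimals) are 2 (modulus 2); -5 (modulus 5). The spectral radius is the largest modulus: r(A) = 5. (Cross-check: r(A) ≤ ||A||_2 ≈ 5.9292; equality holds whenever A is normal, though it can also hold for some non-normal A.)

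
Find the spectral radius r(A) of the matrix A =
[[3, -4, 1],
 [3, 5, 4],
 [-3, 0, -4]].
r(A) ≈ 4.0547

The eigenvalues of A are the roots of its characteristic polynomial. With M = A (coefficients from the trace, the sum of principal 2x2 minors, and det A):
  p(λ) = det(λ I - M) = λ^3 - 4λ^2 - 2λ + 45.
No integer candidate from the rational root theorem (±divisors of 45) is a root, so the roots are irrational. The cubic discriminant is Δ = -36579 < 0, so there is one real root and a complex-conjugate pair. p(-3) = -12 and p(-2) = 25 have opposite signs, so a root lies in (-3, -2); Newton's method refines it to λ ≈ -2.7371. Dividing out (λ - (-2.7371)) leaves approximately λ^2 - 6.7371λ + 16.4405. For λ^2 - 6.7371λ + 16.4405 the discriminant is -20.373. It is negative, so the remaining roots are the complex-conjugate pair λ ≈ 3.3686 ± 2.2568i. Their product equals the constant term, so |λ|^2 ≈ 16.4405 and |λ| ≈ 4.0547.
Thus the eigenvalues (to 4 decimals) are -2.7371 (modulus 2.7371); 3.3686 ± 2.2568i (modulus 4.0547). The spectral radius is the largest modulus: r(A) ≈ 4.0547. (Cross-check: r(A) ≤ ||A||_2 ≈ 8.0915; equality holds whenever A is normal, though it can also hold for some non-normal A.)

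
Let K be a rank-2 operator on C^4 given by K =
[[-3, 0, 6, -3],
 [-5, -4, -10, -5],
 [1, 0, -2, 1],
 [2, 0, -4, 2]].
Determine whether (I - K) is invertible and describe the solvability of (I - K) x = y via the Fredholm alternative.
(I - K) is invertible (det(I - K) = 20 ≠ 0), so for every y in C^4 the equation (I - K) x = y has a unique solution.

K has rank 2 and factors as K = U V^T = u1 v1^T + u2 v2^T with u1 = (3, 1, -1, -2), v1 = (-2, -1, -1, -2), u2 = (3, -3, -1, -2), v2 = (1, 1, 3, 1) (multiplying out reproduces the displayed K). The nonzero eigenvalues of U V^T coincide with those of the 2 x 2 matrix G = V^T U = [[v1·u1, v1·u2], [v2·u1, v2·u2]] = [[-2, 2], [-1, -5]], and by the Sylvester determinant identity det(I_4 - U V^T) = det(I_2 - V^T U) = det([[3, -2], [1, 6]]) = (3)(6) - (-2)(1) = 20. (Direct check: I - K =
[[4, 0, -6, 3],
 [5, 5, 10, 5],
 [-1, 0, 3, -1],
 [-2, 0, 4, -1]]
has determinant 20.) The finite-dimensional Fredholm alternative says: either (I - K) is invertible, or ker(I - K) ≠ {0} and then range(I - K) = ker((I - K)^*)^⊥, with dim ker(I - K) = dim ker((I - K)^*). Since det(I - K) ≠ 0, 1 is not an eigenvalue of K and ker(I - K) = {0}, so we are in the first case: for every y there is a unique x = (I - K)^(-1) y. (Explicitly, by the Woodbury identity, (I - U V^T)^(-1) = I + U (I_2 - G)^(-1) V^T.)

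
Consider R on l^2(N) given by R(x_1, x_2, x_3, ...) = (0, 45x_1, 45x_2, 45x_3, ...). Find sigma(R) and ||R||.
sigma(R) = closed disk {z in C : |z| ≤ 45}; ||R|| = 45

Note R = 45·U where U is the unit right shift (U x)_k = x_{k-1} (with x_0 := 0); so ||R|| = 45||U|| and sigma(R) = 45·sigma(U). ||R x||^2 = sum_{k≥1} |45x_k|^2 = 2025||x||^2, so ||R|| = 45 and sigma(R) ⊂ {|z| ≤ 45}. For any |lambda| < 45, the equation (R - lambda I) x = 0 forces x_1 = 0, then 45x_k = lambda x_{k+1} ⇒ x = 0, so R has no eigenvalues. But (R - lambda I) is not surjective for |lambda| < 45: solving (R - lambda I) x = e_1 would require x_n proportional to (lambda/45)^(-n), which is not in l^2. So every |lambda| < 45 lies in the residual spectrum. The boundary |lambda| = 45 is in the approximate point spectrum (the spectrum is closed). Hence sigma(R) is the closed disk of radius 45.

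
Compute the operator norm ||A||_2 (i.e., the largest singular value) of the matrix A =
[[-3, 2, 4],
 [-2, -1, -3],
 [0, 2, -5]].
||A||_2 ≈ 7.1422 (= sqrt(largest eigenvalue of A^T A))

||A||_2 = sigma_max(A) = sqrt(lambda_max(A^T A)). Form the symmetric matrix M = A^T A =
[[13, -4, -6],
 [-4, 9, 1],
 [-6, 1, 50]].
Its characteristic polynomial (trace, sum of principal 2x2 minors, determinant of M give the coefficients) is
  p(λ) = det(λ I - M) = λ^3 - 72λ^2 + 1164λ - 4761.
No integer candidate from the rational root theorem (±divisors of 4761) is a root, so the roots are irrational. The cubic discriminant is Δ = 177415893 > 0, so there are three distinct real roots. p(6) = -153 and p(7) = 202 have opposite signs, so a root lies in (6, 7); Newton's method refines it to λ ≈ 6.3956. p(14) = 167 and p(15) = -126 have opposite signs, so a root lies in (14, 15); Newton's method refines it to λ ≈ 14.5934. p(51) = -18 and p(52) = 1687 have opposite signs, so a root lies in (51, 52); Newton's method refines it to λ ≈ 51.0111. Check (Vieta): the three roots sum to 72, matching tr M = 72.
So the eigenvalues of A^T A are ≈ 6.3956, 14.5934, 51.0111 (all ≥ 0, as they must be for A^T A). The largest is λ_max ≈ 51.0111, hence ||A||_2 = sqrt(λ_max) ≈ 7.1422.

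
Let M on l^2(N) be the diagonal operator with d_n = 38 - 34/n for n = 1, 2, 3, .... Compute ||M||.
||M|| = 38

For a diagonal operator on l^2 with entries d_n, ||M|| = sup_n |d_n|. Here d_1 = 4, d_2 = 21, ..., and d_n = 38 - 34/n increases monotonically toward 38. All terms lie in [4, 38), so |d_n| = d_n and the supremum is the limit 38, which is not attained by any individual d_n. Hence ||M|| = 38.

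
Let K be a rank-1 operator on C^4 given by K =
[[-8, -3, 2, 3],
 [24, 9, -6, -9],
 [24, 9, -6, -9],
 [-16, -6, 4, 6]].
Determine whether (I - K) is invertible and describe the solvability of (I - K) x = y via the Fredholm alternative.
(I - K) is singular (det(I - K) = 0, i.e. 1 ∈ sigma(K)). (I - K) x = y is solvable iff y ⊥ ker((I - K)^*) = span{(-8, -3, 2, 3)}, i.e. iff -8y_1 - 3y_2 + 2y_3 + 3y_4 = 0. When solvable, the solutions are x = y + c·(1, -3, -3, 2), c arbitrary (ker(I - K) = span{(1, -3, -3, 2)}, dimension 1).

K has rank 1, so it is an outer product K = u v^T: every row of K is a multiple of one row vector. Reading off the entries, u = (1, -3, -3, 2) and v = (-8, -3, 2, 3) (row i of K equals u_i·v^T). A rank-one matrix u v^T satisfies K u = u (v·u) and kills the (3)-dimensional subspace v^⊥, so its characteristic polynomial is lambda^3 (lambda - v·u) with v·u = tr K = 1. Hence the eigenvalues of I - K are 1 (multiplicity 3) and 1 - (1) = 0, so det(I - K) = 0. (Direct check: I - K =
[[9, 3, -2, -3],
 [-24, -8, 6, 9],
 [-24, -9, 7, 9],
 [16, 6, -4, -5]]
has determinant 0.) So 1 is an eigenvalue of K and (I - K) is not invertible. The finite-dimensional Fredholm alternative says: either (I - K) is invertible, or ker(I - K) ≠ {0} and then range(I - K) = ker((I - K)^*)^⊥, with dim ker(I - K) = dim ker((I - K)^*). We are in the second case, so we need both kernels. Kernel of I - K: (I - K) u = u - u (v·u) = u - u = 0, so ker(I - K) = span{u} = span{(1, -3, -3, 2)} (it is exactly 1-dimensional because rank(I - K) = 3). Kernel of the adjoint: K is real, so (I - K)^* = I - K^T = I - v u^T, and (I - v u^T) v = v - v (u·v) = 0; hence ker((I - K)^*) = span{v} = span{(-8, -3, 2, 3)}. Therefore (I - K) x = y is solvable iff <y, v> = 0, i.e. iff -8y_1 - 3y_2 + 2y_3 + 3y_4 = 0. When this holds, K y = u (v·y) = 0, so (I - K) y = y and x = y is a particular solution; the full solution set is the line x = y + c·u = y + c·(1, -3, -3, 2), c ∈ C.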